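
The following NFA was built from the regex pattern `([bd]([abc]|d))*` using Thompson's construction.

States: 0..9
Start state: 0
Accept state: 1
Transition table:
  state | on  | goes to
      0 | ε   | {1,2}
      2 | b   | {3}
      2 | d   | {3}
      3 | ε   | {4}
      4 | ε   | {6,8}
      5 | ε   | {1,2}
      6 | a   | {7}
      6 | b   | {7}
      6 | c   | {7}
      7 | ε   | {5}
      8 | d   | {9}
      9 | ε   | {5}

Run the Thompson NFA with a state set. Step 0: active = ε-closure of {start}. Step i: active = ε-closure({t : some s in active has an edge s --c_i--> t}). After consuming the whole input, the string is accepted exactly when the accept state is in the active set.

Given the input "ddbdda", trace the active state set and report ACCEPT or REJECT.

Answer: ACCEPT

Derivation:
S₀ = ε-closure({0}) = {0,1,2}
'd' @ 1: {3,4,6,8}
'd' @ 2: {1,2,5,9}  ✓accept
'b' @ 3: {3,4,6,8}
'd' @ 4: {1,2,5,9}  ✓accept
'd' @ 5: {3,4,6,8}
'a' @ 6: {1,2,5,7}  ✓accept
after full input: {1,2,5,7}  (accept=1 in)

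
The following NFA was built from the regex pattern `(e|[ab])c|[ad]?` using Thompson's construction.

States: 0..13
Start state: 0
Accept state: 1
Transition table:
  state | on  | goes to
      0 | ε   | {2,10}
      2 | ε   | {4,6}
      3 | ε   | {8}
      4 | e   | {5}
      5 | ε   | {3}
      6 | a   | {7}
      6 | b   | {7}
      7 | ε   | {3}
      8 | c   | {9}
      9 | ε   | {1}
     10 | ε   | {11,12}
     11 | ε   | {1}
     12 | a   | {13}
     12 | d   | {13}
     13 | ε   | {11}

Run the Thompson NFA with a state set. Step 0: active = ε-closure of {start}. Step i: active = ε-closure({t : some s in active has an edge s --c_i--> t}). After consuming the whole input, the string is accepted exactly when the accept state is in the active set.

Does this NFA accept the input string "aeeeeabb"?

start: ε-closure({0}) = {0,1,2,4,6,10,11,12}
'a' @ 1: {1,3,7,8,11,13}  [accepting]
'e' @ 2: {}  — dead — no transitions
rest 'eeeabb' ignored (set empty)
final: {}; accept 1 not in set

Answer: REJECT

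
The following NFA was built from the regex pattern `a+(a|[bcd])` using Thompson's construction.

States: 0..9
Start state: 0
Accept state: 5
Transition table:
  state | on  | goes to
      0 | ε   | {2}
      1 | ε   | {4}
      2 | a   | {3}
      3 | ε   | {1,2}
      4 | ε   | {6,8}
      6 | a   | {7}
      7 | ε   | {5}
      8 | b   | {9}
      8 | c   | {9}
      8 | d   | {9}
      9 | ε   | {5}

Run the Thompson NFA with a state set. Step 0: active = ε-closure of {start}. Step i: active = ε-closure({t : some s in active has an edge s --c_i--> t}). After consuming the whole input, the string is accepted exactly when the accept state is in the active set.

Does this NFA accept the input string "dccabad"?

initial (ε-close {0}): {0,2}
'd' @ 1: {}  — state set empty
rest 'ccabad' ignored (set empty)
final: {}; accept 5 not in set

Answer: REJECT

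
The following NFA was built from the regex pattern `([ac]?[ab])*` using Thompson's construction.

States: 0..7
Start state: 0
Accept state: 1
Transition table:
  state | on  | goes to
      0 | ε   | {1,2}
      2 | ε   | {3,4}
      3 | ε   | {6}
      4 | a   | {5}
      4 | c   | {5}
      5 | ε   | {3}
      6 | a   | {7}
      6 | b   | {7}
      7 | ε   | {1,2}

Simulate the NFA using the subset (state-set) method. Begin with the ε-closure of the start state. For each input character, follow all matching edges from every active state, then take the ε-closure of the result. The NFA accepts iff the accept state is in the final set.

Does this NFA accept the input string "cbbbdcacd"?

initial (ε-close {0}): {0,1,2,3,4,6}
'c' @ 1: {3,5,6}
'b' @ 2: {1,2,3,4,6,7}  [accepting]
'b' @ 3: {1,2,3,4,6,7}  [accepting]
'b' @ 4: {1,2,3,4,6,7}  [accepting]
'd' @ 5: {}  — state set empty
rest 'cacd' ignored (set empty)
final: {}; accept 1 not in set

Answer: REJECT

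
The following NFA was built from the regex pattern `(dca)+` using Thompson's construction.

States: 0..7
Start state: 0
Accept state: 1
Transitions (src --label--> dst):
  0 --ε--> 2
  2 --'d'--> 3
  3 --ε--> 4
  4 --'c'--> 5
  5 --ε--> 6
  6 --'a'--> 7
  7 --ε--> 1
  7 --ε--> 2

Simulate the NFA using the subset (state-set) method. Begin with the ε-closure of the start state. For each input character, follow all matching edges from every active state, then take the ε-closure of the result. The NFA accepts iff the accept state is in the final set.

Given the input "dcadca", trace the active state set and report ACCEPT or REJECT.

initial (ε-close {0}): {0,2}
'd' @ 1: {3,4}
'c' @ 2: {5,6}
'a' @ 3: {1,2,7}  (accept∈set)
'd' @ 4: {3,4}
'c' @ 5: {5,6}
'a' @ 6: {1,2,7}  (accept∈set)
final: {1,2,7}; accept 1 in set

Answer: ACCEPT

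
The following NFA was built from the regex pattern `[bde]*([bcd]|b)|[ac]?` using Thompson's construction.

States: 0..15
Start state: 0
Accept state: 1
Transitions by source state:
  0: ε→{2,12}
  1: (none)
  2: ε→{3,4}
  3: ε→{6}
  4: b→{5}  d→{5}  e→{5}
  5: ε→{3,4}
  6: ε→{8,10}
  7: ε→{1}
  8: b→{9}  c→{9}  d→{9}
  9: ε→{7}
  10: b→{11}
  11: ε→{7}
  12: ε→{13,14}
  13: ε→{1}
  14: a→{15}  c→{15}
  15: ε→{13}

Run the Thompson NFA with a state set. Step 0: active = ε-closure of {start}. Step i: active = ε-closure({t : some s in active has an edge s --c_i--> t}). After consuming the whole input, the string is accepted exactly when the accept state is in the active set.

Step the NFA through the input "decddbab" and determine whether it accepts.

Answer: REJECT

Trace:
initial (ε-close {0}): {0,1,2,3,4,6,8,10,12,13,14}
'd' @ 1: {1,3,4,5,6,7,8,9,10}  [accepting]
'e' @ 2: {3,4,5,6,8,10}
'c' @ 3: {1,7,9}  [accepting]
'd' @ 4: {}  — state set empty
rest 'dbab' ignored (set empty)
after full input: {}  (accept=1 not in)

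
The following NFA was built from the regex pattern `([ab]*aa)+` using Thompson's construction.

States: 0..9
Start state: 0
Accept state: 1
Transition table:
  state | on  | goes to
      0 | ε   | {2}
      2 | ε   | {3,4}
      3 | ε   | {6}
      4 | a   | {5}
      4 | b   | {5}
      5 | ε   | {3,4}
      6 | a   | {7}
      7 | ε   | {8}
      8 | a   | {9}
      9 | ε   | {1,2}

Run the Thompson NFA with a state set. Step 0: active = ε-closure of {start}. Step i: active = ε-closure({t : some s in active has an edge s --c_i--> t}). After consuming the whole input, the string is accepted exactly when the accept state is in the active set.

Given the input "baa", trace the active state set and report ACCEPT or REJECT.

Answer: ACCEPT

Derivation:
start: ε-closure({0}) = {0,2,3,4,6}
'b' @ 1: {3,4,5,6}
'a' @ 2: {3,4,5,6,7,8}
'a' @ 3: {1,2,3,4,5,6,7,8,9}  ✓accept
final: {1,2,3,4,5,6,7,8,9}; accept 1 in set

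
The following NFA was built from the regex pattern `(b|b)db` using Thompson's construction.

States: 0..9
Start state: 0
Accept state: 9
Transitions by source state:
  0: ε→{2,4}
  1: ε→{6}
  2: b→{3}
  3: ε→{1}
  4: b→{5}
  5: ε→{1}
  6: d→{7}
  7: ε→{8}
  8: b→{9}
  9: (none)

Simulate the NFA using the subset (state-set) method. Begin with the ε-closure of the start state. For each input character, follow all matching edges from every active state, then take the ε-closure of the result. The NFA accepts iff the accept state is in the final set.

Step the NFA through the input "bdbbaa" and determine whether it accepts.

Answer: REJECT

Derivation:
S₀ = ε-closure({0}) = {0,2,4}
'b' @ 1: {1,3,5,6}
'd' @ 2: {7,8}
'b' @ 3: {9}  [accepting]
'b' @ 4: {}  — dead — no transitions
rest 'aa' ignored (set empty)
end set {} — state 9 not in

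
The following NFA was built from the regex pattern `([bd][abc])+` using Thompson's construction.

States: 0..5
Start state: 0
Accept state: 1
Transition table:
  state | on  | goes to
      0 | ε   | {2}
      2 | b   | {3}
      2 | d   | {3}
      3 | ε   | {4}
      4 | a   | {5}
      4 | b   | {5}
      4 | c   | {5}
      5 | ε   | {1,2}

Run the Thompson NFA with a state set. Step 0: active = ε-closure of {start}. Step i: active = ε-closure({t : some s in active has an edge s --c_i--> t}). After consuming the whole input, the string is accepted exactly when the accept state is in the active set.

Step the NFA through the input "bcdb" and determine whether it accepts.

Answer: ACCEPT

Steps:
initial (ε-close {0}): {0,2}
'b' @ 1: {3,4}
'c' @ 2: {1,2,5}  ✓accept
'd' @ 3: {3,4}
'b' @ 4: {1,2,5}  ✓accept
end set {1,2,5} — state 1 in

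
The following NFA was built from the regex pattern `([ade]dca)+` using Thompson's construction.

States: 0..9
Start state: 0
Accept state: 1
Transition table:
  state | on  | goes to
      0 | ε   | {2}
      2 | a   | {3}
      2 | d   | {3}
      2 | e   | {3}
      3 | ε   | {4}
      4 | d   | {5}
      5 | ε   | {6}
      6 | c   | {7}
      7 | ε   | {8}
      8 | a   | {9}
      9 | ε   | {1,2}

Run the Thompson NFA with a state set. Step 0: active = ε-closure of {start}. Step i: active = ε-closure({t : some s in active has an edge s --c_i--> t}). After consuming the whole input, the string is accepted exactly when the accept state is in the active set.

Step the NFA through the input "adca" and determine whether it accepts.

Answer: ACCEPT

Steps:
S₀ = ε-closure({0}) = {0,2}
'a' @ 1: {3,4}
'd' @ 2: {5,6}
'c' @ 3: {7,8}
'a' @ 4: {1,2,9}  (accept∈set)
final: {1,2,9}; accept 1 in set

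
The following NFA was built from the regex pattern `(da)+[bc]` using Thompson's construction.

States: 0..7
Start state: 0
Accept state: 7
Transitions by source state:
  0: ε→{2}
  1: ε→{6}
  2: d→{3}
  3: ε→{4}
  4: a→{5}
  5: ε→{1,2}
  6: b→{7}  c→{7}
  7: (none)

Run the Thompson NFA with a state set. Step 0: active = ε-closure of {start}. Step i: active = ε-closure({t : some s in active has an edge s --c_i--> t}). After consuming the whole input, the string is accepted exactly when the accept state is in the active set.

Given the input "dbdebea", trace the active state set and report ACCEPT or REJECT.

start: ε-closure({0}) = {0,2}
'd' @ 1: {3,4}
'b' @ 2: {}  — state set empty
rest 'debea' ignored (set empty)
end set {} — state 7 not in

Answer: REJECT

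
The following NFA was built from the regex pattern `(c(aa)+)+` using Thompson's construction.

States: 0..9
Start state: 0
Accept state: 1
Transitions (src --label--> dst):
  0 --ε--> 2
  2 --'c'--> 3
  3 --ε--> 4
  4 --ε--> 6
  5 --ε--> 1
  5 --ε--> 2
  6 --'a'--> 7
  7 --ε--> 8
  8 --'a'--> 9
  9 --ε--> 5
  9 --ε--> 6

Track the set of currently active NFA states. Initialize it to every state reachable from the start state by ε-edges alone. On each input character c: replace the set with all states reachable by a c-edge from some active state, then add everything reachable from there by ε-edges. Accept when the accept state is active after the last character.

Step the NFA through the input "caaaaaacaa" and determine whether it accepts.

S₀ = ε-closure({0}) = {0,2}
'c' @ 1: {3,4,6}
'a' @ 2: {7,8}
'a' @ 3: {1,2,5,6,9}  (accept∈set)
'a' @ 4: {7,8}
'a' @ 5: {1,2,5,6,9}  (accept∈set)
'a' @ 6: {7,8}
'a' @ 7: {1,2,5,6,9}  (accept∈set)
'c' @ 8: {3,4,6}
'a' @ 9: {7,8}
'a' @ 10: {1,2,5,6,9}  (accept∈set)
end set {1,2,5,6,9} — state 1 in

Answer: ACCEPT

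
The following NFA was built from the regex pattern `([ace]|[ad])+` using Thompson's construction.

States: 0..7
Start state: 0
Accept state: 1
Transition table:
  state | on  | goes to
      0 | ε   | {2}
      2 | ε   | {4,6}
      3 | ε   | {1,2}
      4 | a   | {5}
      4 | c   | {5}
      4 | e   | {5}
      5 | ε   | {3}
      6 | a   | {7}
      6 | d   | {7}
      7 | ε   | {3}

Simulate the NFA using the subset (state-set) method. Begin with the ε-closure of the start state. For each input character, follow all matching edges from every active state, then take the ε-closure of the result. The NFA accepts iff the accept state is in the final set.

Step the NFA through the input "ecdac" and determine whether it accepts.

S₀ = ε-closure({0}) = {0,2,4,6}
'e' @ 1: {1,2,3,4,5,6}  ✓accept
'c' @ 2: {1,2,3,4,5,6}  ✓accept
'd' @ 3: {1,2,3,4,6,7}  ✓accept
'a' @ 4: {1,2,3,4,5,6,7}  ✓accept
'c' @ 5: {1,2,3,4,5,6}  ✓accept
final: {1,2,3,4,5,6}; accept 1 in set

Answer: ACCEPT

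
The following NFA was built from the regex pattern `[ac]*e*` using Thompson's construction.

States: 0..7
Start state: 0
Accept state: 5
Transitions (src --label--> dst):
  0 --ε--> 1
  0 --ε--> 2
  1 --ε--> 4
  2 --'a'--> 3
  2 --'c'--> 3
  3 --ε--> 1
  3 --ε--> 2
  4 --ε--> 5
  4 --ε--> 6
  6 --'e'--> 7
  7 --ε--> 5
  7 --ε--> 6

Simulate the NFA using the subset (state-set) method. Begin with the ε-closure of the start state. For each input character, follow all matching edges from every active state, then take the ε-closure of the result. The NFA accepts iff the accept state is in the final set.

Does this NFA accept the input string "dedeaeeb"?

Answer: REJECT

Derivation:
start: ε-closure({0}) = {0,1,2,4,5,6}
'd' @ 1: {}  — no active states
rest 'edeaeeb' ignored (set empty)
end set {} — state 5 not in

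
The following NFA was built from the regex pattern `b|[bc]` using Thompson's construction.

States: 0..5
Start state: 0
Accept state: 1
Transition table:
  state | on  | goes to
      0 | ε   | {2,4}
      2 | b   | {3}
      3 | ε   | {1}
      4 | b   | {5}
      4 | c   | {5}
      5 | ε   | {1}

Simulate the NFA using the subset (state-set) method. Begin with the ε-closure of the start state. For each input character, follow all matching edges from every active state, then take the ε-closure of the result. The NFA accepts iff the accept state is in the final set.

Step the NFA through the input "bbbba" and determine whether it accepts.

Answer: REJECT

Steps:
start: ε-closure({0}) = {0,2,4}
'b' @ 1: {1,3,5}  ✓accept
'b' @ 2: {}  — no active states
rest 'bba' ignored (set empty)
after full input: {}  (accept=1 not in)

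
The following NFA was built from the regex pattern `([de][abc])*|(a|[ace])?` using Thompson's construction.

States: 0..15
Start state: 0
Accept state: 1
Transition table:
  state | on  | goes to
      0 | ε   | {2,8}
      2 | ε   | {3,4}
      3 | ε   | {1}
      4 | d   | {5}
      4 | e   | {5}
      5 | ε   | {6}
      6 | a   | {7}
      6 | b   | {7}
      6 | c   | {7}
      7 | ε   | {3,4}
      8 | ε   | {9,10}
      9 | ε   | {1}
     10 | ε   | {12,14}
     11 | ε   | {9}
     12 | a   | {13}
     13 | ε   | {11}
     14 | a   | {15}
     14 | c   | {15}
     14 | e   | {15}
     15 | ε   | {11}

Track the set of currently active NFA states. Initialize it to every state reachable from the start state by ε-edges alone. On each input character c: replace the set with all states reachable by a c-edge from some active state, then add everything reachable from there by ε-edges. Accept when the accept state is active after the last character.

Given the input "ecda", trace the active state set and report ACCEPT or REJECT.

Answer: ACCEPT

Derivation:
initial (ε-close {0}): {0,1,2,3,4,8,9,10,12,14}
'e' @ 1: {1,5,6,9,11,15}  ✓accept
'c' @ 2: {1,3,4,7}  ✓accept
'd' @ 3: {5,6}
'a' @ 4: {1,3,4,7}  ✓accept
after full input: {1,3,4,7}  (accept=1 in)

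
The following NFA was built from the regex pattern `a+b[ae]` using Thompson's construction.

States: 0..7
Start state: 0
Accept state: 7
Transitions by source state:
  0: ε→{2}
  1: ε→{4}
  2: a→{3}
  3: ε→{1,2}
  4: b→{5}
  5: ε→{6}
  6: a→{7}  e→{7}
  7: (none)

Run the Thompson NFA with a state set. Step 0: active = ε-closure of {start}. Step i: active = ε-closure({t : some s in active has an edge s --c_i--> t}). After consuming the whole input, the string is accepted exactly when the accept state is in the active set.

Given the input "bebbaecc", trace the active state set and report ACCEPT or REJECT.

S₀ = ε-closure({0}) = {0,2}
'b' @ 1: {}  — state set empty
rest 'ebbaecc' ignored (set empty)
end set {} — state 7 not in

Answer: REJECT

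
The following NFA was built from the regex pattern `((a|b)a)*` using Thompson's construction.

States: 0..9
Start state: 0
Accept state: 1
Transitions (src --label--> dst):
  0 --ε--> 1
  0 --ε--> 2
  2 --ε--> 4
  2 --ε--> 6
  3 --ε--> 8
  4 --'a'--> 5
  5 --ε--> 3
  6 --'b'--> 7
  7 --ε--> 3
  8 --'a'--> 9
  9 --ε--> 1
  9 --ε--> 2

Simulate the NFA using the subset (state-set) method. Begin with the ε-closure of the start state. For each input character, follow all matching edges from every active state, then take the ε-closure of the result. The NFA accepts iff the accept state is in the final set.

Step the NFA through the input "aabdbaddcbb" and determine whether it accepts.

start: ε-closure({0}) = {0,1,2,4,6}
'a' @ 1: {3,5,8}
'a' @ 2: {1,2,4,6,9}  [accepting]
'b' @ 3: {3,7,8}
'd' @ 4: {}  — dead — no transitions
rest 'baddcbb' ignored (set empty)
end set {} — state 1 not in

Answer: REJECT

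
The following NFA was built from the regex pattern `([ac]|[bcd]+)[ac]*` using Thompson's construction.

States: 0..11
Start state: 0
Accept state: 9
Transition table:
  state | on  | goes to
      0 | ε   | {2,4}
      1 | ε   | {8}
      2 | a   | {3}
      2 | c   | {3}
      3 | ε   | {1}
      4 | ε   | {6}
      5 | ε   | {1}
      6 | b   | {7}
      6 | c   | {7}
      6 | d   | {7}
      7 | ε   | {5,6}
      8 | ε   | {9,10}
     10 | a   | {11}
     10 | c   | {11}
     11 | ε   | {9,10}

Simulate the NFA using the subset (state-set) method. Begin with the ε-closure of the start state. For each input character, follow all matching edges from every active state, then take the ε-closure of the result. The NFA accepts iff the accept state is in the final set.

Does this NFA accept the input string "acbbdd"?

initial (ε-close {0}): {0,2,4,6}
'a' @ 1: {1,3,8,9,10}  [accepting]
'c' @ 2: {9,10,11}  [accepting]
'b' @ 3: {}  — state set empty
rest 'bdd' ignored (set empty)
end set {} — state 9 not in

Answer: REJECT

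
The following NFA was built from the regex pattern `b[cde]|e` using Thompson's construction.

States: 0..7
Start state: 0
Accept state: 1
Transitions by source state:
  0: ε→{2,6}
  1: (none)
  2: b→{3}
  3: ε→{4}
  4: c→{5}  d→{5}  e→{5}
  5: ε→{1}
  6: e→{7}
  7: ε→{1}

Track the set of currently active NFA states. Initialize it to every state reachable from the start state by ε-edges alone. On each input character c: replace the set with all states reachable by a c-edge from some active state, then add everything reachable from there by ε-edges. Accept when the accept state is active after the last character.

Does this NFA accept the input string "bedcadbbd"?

initial (ε-close {0}): {0,2,6}
'b' @ 1: {3,4}
'e' @ 2: {1,5}  ✓accept
'd' @ 3: {}  — dead — no transitions
rest 'cadbbd' ignored (set empty)
end set {} — state 1 not in

Answer: REJECT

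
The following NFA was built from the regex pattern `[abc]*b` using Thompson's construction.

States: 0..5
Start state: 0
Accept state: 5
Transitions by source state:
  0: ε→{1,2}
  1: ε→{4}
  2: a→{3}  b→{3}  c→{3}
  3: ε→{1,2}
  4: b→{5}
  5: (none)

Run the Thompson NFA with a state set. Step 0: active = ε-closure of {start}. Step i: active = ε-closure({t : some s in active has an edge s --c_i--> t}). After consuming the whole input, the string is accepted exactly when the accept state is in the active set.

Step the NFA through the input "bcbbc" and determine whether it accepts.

Answer: REJECT

Derivation:
S₀ = ε-closure({0}) = {0,1,2,4}
'b' @ 1: {1,2,3,4,5}  (accept∈set)
'c' @ 2: {1,2,3,4}
'b' @ 3: {1,2,3,4,5}  (accept∈set)
'b' @ 4: {1,2,3,4,5}  (accept∈set)
'c' @ 5: {1,2,3,4}
after full input: {1,2,3,4}  (accept=5 not in)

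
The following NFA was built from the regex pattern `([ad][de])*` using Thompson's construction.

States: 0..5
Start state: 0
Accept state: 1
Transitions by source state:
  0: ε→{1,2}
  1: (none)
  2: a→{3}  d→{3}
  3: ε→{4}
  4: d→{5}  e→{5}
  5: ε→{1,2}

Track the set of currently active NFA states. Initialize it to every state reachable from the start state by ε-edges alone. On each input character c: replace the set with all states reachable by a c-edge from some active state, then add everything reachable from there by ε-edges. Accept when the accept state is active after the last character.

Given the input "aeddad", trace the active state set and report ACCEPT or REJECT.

Answer: ACCEPT

Steps:
S₀ = ε-closure({0}) = {0,1,2}
'a' @ 1: {3,4}
'e' @ 2: {1,2,5}  ✓accept
'd' @ 3: {3,4}
'd' @ 4: {1,2,5}  ✓accept
'a' @ 5: {3,4}
'd' @ 6: {1,2,5}  ✓accept
end set {1,2,5} — state 1 in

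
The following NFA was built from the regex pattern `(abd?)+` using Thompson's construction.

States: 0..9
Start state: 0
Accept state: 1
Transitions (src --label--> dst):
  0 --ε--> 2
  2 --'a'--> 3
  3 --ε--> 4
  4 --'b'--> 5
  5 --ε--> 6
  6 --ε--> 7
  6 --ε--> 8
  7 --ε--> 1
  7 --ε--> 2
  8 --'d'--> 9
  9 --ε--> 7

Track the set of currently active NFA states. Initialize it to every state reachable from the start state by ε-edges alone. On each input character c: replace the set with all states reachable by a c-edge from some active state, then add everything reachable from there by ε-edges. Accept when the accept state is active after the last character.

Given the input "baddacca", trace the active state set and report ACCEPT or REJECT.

initial (ε-close {0}): {0,2}
'b' @ 1: {}  — no active states
rest 'addacca' ignored (set empty)
after full input: {}  (accept=1 not in)

Answer: REJECT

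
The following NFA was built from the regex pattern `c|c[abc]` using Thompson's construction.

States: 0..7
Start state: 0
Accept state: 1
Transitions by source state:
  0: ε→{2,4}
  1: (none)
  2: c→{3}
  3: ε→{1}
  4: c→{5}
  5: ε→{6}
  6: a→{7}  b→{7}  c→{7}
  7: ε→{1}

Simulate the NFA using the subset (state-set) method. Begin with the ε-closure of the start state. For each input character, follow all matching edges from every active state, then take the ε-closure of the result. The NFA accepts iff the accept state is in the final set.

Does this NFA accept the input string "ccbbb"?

Answer: REJECT

Trace:
initial (ε-close {0}): {0,2,4}
'c' @ 1: {1,3,5,6}  (accept∈set)
'c' @ 2: {1,7}  (accept∈set)
'b' @ 3: {}  — no active states
rest 'bb' ignored (set empty)
after full input: {}  (accept=1 not in)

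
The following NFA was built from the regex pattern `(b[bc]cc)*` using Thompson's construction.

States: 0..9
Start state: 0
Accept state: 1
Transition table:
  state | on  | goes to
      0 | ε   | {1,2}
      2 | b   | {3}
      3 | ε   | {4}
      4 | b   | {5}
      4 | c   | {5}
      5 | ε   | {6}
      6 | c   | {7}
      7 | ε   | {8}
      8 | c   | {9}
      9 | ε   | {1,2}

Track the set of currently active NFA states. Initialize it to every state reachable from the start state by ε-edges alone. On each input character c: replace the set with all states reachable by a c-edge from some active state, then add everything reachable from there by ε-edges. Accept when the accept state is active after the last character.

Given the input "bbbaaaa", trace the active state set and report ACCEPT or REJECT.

start: ε-closure({0}) = {0,1,2}
'b' @ 1: {3,4}
'b' @ 2: {5,6}
'b' @ 3: {}  — no active states
rest 'aaaa' ignored (set empty)
after full input: {}  (accept=1 not in)

Answer: REJECT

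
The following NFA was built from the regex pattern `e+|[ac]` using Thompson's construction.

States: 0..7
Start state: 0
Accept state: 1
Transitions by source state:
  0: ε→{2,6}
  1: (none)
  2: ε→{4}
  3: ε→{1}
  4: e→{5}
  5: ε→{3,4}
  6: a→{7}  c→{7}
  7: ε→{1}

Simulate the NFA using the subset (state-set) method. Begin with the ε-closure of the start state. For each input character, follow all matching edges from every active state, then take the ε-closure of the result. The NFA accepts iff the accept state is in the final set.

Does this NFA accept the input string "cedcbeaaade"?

Answer: REJECT

Trace:
S₀ = ε-closure({0}) = {0,2,4,6}
'c' @ 1: {1,7}  (accept∈set)
'e' @ 2: {}  — state set empty
rest 'dcbeaaade' ignored (set empty)
after full input: {}  (accept=1 not in)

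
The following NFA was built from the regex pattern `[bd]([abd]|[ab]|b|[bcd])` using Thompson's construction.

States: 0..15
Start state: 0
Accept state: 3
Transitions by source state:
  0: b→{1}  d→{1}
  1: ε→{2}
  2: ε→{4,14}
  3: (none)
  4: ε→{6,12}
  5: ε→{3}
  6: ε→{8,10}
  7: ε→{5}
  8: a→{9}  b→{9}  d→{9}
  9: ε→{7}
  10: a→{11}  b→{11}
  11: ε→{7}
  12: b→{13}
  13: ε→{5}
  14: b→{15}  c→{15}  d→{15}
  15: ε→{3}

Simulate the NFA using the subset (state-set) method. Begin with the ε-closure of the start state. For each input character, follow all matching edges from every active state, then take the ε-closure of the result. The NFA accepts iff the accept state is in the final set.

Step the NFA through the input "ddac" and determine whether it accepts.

Answer: REJECT

Trace:
S₀ = ε-closure({0}) = {0}
'd' @ 1: {1,2,4,6,8,10,12,14}
'd' @ 2: {3,5,7,9,15}  (accept∈set)
'a' @ 3: {}  — state set empty
rest 'c' ignored (set empty)
end set {} — state 3 not in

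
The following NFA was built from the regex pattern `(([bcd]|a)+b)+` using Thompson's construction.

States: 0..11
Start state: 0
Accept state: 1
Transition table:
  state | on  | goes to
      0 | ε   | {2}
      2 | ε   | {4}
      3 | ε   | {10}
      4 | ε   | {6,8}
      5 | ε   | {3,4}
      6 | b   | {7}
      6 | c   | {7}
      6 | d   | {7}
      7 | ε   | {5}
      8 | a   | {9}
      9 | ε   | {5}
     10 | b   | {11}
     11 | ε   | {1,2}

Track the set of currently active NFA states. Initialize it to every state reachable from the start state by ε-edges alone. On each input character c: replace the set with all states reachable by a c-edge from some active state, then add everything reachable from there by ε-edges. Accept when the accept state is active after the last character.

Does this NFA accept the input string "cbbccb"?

Answer: ACCEPT

Derivation:
start: ε-closure({0}) = {0,2,4,6,8}
'c' @ 1: {3,4,5,6,7,8,10}
'b' @ 2: {1,2,3,4,5,6,7,8,10,11}  (accept∈set)
'b' @ 3: {1,2,3,4,5,6,7,8,10,11}  (accept∈set)
'c' @ 4: {3,4,5,6,7,8,10}
'c' @ 5: {3,4,5,6,7,8,10}
'b' @ 6: {1,2,3,4,5,6,7,8,10,11}  (accept∈set)
final: {1,2,3,4,5,6,7,8,10,11}; accept 1 in set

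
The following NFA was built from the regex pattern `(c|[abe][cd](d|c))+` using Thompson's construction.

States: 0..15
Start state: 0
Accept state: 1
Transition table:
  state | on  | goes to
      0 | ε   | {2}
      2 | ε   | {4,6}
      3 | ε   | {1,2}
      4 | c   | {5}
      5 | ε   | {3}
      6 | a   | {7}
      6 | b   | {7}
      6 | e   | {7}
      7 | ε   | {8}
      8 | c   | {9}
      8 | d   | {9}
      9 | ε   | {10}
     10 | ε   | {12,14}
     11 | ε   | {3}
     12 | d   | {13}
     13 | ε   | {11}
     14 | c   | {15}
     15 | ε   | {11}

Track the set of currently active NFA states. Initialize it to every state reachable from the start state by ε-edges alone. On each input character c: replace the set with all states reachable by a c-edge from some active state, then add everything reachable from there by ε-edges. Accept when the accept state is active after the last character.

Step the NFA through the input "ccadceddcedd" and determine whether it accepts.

Answer: ACCEPT

Trace:
initial (ε-close {0}): {0,2,4,6}
'c' @ 1: {1,2,3,4,5,6}  ✓accept
'c' @ 2: {1,2,3,4,5,6}  ✓accept
'a' @ 3: {7,8}
'd' @ 4: {9,10,12,14}
'c' @ 5: {1,2,3,4,6,11,15}  ✓accept
'e' @ 6: {7,8}
'd' @ 7: {9,10,12,14}
'd' @ 8: {1,2,3,4,6,11,13}  ✓accept
'c' @ 9: {1,2,3,4,5,6}  ✓accept
'e' @ 10: {7,8}
'd' @ 11: {9,10,12,14}
'd' @ 12: {1,2,3,4,6,11,13}  ✓accept
final: {1,2,3,4,6,11,13}; accept 1 in set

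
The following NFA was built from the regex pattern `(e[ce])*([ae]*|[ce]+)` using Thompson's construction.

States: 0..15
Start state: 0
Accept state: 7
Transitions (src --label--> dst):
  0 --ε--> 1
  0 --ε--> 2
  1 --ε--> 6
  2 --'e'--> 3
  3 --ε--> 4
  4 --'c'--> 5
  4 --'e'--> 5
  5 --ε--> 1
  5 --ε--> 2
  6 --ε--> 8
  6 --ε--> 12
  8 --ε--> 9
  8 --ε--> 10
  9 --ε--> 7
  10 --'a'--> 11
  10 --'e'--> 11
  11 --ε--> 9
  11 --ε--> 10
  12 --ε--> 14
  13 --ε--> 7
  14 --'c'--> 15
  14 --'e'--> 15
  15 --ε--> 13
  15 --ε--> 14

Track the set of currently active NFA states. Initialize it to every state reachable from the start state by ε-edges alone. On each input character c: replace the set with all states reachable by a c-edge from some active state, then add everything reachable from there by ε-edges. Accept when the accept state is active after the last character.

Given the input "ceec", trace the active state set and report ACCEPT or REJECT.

Answer: ACCEPT

Steps:
S₀ = ε-closure({0}) = {0,1,2,6,7,8,9,10,12,14}
'c' @ 1: {7,13,14,15}  (accept∈set)
'e' @ 2: {7,13,14,15}  (accept∈set)
'e' @ 3: {7,13,14,15}  (accept∈set)
'c' @ 4: {7,13,14,15}  (accept∈set)
after full input: {7,13,14,15}  (accept=7 in)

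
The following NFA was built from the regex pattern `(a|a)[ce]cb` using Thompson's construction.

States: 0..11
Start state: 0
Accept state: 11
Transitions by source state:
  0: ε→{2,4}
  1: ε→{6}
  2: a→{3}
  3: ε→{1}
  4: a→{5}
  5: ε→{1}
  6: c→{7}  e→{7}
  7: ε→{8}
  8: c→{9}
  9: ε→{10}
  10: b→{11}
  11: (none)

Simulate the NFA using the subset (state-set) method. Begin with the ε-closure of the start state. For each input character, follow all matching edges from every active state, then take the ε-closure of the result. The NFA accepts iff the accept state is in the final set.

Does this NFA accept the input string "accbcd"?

Answer: REJECT

Steps:
S₀ = ε-closure({0}) = {0,2,4}
'a' @ 1: {1,3,5,6}
'c' @ 2: {7,8}
'c' @ 3: {9,10}
'b' @ 4: {11}  ✓accept
'c' @ 5: {}  — state set empty
rest 'd' ignored (set empty)
end set {} — state 11 not in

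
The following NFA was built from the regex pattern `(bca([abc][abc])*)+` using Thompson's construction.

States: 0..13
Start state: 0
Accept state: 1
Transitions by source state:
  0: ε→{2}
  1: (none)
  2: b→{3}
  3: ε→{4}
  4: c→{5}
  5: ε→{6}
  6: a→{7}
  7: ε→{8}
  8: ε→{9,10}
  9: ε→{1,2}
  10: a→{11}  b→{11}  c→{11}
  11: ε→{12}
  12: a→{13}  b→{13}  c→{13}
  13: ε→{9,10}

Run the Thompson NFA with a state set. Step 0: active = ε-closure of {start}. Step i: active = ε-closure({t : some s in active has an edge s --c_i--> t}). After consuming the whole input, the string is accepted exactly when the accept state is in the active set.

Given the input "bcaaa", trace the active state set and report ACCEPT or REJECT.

S₀ = ε-closure({0}) = {0,2}
'b' @ 1: {3,4}
'c' @ 2: {5,6}
'a' @ 3: {1,2,7,8,9,10}  ✓accept
'a' @ 4: {11,12}
'a' @ 5: {1,2,9,10,13}  ✓accept
end set {1,2,9,10,13} — state 1 in

Answer: ACCEPT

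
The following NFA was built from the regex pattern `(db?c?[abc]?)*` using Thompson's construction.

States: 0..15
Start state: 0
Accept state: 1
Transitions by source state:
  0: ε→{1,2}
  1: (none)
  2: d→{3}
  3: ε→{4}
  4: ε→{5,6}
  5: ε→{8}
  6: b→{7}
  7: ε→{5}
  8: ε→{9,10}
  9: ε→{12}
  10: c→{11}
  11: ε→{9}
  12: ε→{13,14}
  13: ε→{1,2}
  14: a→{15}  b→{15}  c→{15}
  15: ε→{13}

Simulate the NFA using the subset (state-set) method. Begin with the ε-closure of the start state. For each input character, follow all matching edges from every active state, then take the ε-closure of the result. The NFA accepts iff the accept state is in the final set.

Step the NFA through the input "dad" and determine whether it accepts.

Answer: ACCEPT

Trace:
start: ε-closure({0}) = {0,1,2}
'd' @ 1: {1,2,3,4,5,6,8,9,10,12,13,14}  ✓accept
'a' @ 2: {1,2,13,15}  ✓accept
'd' @ 3: {1,2,3,4,5,6,8,9,10,12,13,14}  ✓accept
after full input: {1,2,3,4,5,6,8,9,10,12,13,14}  (accept=1 in)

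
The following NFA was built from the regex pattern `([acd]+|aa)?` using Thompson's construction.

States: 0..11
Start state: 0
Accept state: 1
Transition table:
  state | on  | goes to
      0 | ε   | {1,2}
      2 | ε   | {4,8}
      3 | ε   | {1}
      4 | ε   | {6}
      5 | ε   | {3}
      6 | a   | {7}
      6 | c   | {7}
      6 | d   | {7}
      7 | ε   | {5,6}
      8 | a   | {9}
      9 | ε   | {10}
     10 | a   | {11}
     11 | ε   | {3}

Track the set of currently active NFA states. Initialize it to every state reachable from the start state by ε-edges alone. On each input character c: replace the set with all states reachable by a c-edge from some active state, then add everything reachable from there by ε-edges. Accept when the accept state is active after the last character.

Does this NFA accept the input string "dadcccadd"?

Answer: ACCEPT

Steps:
initial (ε-close {0}): {0,1,2,4,6,8}
'd' @ 1: {1,3,5,6,7}  ✓accept
'a' @ 2: {1,3,5,6,7}  ✓accept
'd' @ 3: {1,3,5,6,7}  ✓accept
'c' @ 4: {1,3,5,6,7}  ✓accept
'c' @ 5: {1,3,5,6,7}  ✓accept
'c' @ 6: {1,3,5,6,7}  ✓accept
'a' @ 7: {1,3,5,6,7}  ✓accept
'd' @ 8: {1,3,5,6,7}  ✓accept
'd' @ 9: {1,3,5,6,7}  ✓accept
end set {1,3,5,6,7} — state 1 in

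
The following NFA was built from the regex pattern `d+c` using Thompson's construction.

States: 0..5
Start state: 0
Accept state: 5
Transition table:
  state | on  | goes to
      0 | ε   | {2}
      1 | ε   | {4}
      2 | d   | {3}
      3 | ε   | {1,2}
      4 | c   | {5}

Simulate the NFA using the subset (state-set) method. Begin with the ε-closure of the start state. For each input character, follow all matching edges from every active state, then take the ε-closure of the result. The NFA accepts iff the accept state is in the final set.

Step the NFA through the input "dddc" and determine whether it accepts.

Answer: ACCEPT

Derivation:
initial (ε-close {0}): {0,2}
'd' @ 1: {1,2,3,4}
'd' @ 2: {1,2,3,4}
'd' @ 3: {1,2,3,4}
'c' @ 4: {5}  ✓accept
after full input: {5}  (accept=5 in)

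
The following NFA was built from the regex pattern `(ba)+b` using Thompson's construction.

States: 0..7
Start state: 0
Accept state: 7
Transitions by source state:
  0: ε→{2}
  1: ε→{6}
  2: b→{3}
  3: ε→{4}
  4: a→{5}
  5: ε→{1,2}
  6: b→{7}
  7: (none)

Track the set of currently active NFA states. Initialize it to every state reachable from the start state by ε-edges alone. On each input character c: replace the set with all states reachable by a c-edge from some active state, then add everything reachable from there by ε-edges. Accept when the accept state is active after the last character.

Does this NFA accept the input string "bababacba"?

Answer: REJECT

Steps:
start: ε-closure({0}) = {0,2}
'b' @ 1: {3,4}
'a' @ 2: {1,2,5,6}
'b' @ 3: {3,4,7}  [accepting]
'a' @ 4: {1,2,5,6}
'b' @ 5: {3,4,7}  [accepting]
'a' @ 6: {1,2,5,6}
'c' @ 7: {}  — no active states
rest 'ba' ignored (set empty)
end set {} — state 7 not in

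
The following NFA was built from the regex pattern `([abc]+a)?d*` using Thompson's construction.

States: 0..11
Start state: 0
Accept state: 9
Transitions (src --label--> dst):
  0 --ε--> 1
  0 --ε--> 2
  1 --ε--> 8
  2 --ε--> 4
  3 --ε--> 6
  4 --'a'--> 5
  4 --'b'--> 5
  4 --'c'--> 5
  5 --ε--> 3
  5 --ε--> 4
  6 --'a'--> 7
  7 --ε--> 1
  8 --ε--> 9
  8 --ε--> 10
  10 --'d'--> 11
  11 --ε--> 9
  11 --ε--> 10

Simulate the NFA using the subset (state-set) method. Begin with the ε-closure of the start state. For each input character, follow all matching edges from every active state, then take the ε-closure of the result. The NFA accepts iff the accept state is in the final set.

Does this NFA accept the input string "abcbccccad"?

Answer: ACCEPT

Steps:
S₀ = ε-closure({0}) = {0,1,2,4,8,9,10}
'a' @ 1: {3,4,5,6}
'b' @ 2: {3,4,5,6}
'c' @ 3: {3,4,5,6}
'b' @ 4: {3,4,5,6}
'c' @ 5: {3,4,5,6}
'c' @ 6: {3,4,5,6}
'c' @ 7: {3,4,5,6}
'c' @ 8: {3,4,5,6}
'a' @ 9: {1,3,4,5,6,7,8,9,10}  ✓accept
'd' @ 10: {9,10,11}  ✓accept
final: {9,10,11}; accept 9 in set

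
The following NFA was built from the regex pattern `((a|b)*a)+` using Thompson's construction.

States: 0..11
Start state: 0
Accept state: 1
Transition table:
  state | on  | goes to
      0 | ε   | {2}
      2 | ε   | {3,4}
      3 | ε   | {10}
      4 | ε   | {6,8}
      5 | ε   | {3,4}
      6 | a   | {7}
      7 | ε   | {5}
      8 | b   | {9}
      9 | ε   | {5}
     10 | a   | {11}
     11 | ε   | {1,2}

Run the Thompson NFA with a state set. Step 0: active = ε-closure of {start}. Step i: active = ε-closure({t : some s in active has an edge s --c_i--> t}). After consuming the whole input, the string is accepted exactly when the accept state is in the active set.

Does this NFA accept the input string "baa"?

initial (ε-close {0}): {0,2,3,4,6,8,10}
'b' @ 1: {3,4,5,6,8,9,10}
'a' @ 2: {1,2,3,4,5,6,7,8,10,11}  (accept∈set)
'a' @ 3: {1,2,3,4,5,6,7,8,10,11}  (accept∈set)
end set {1,2,3,4,5,6,7,8,10,11} — state 1 in

Answer: ACCEPT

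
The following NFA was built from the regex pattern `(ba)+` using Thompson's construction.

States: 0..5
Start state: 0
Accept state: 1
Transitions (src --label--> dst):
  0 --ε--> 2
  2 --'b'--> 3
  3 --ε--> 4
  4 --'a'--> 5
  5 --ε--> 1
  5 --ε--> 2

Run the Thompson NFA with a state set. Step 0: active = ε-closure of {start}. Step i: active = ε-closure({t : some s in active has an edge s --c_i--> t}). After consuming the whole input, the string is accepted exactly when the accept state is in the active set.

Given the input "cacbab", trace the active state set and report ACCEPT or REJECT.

S₀ = ε-closure({0}) = {0,2}
'c' @ 1: {}  — dead — no transitions
rest 'acbab' ignored (set empty)
end set {} — state 1 not in

Answer: REJECT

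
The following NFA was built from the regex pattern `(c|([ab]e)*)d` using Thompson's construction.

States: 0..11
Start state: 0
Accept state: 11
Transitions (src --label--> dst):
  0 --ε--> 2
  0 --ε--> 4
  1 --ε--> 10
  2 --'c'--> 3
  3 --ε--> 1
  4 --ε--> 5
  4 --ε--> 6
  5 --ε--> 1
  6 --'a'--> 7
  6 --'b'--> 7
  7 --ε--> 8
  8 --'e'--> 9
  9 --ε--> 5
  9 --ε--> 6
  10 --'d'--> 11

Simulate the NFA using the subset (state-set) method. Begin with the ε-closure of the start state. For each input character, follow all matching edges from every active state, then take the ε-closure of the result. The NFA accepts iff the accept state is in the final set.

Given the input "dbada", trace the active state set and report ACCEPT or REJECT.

Answer: REJECT

Trace:
initial (ε-close {0}): {0,1,2,4,5,6,10}
'd' @ 1: {11}  [accepting]
'b' @ 2: {}  — dead — no transitions
rest 'ada' ignored (set empty)
final: {}; accept 11 not in set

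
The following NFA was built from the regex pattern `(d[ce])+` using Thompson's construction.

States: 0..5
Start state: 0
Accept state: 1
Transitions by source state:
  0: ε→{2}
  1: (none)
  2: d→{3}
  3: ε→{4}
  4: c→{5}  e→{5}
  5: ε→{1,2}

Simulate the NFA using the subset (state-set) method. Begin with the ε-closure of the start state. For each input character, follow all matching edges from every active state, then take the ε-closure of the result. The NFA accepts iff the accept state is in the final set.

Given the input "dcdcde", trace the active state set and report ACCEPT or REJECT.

S₀ = ε-closure({0}) = {0,2}
'd' @ 1: {3,4}
'c' @ 2: {1,2,5}  ✓accept
'd' @ 3: {3,4}
'c' @ 4: {1,2,5}  ✓accept
'd' @ 5: {3,4}
'e' @ 6: {1,2,5}  ✓accept
end set {1,2,5} — state 1 in

Answer: ACCEPT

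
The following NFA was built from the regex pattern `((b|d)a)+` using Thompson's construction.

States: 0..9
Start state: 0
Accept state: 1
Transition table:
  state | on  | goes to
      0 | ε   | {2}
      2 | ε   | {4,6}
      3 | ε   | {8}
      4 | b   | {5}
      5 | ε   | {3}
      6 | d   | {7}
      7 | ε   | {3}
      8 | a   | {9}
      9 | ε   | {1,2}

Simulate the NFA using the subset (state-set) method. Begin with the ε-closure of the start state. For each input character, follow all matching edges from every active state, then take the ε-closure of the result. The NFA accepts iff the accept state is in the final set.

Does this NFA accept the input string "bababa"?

Answer: ACCEPT

Steps:
initial (ε-close {0}): {0,2,4,6}
'b' @ 1: {3,5,8}
'a' @ 2: {1,2,4,6,9}  ✓accept
'b' @ 3: {3,5,8}
'a' @ 4: {1,2,4,6,9}  ✓accept
'b' @ 5: {3,5,8}
'a' @ 6: {1,2,4,6,9}  ✓accept
final: {1,2,4,6,9}; accept 1 in set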